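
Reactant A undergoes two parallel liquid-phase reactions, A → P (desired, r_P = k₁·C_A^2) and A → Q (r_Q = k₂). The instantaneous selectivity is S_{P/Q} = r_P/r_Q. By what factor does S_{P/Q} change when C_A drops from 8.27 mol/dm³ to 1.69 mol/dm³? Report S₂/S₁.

0.0418

S_{P/Q} = (k₁/k₂)·C_A^2, so S₂/S₁ = (C_{A,2}/C_{A,1})^2.
= (1.69/8.27)^2 = (0.2044)^2 = 0.0418.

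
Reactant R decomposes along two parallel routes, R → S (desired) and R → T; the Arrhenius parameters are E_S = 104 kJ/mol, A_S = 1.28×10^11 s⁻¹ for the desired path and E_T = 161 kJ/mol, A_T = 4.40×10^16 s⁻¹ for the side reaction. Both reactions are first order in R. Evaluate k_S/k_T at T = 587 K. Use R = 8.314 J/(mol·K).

0.344

Since both paths have the same order in R, the concentration cancels and S_{S/T} = k_S/k_T = (A_S/A_T)·exp[(E_T−E_S)/(RT)].
(E_T−E_S)/(RT) = (161−104)×10³/(8.314×587) = 57000/4880 = 11.68.
k_S/k_T = (1.28×10^11/4.40×10^16)·exp(11.68) = 2.909×10^-6 × 1.181×10^5 = 0.344.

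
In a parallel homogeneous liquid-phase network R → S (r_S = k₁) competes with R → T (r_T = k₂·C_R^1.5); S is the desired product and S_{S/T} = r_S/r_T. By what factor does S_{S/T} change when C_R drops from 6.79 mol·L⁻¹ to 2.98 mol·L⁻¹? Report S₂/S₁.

3.44

S_{S/T} = (k₁/k₂)·C_R^-1.5, so S₂/S₁ = (C_{R,2}/C_{R,1})^-1.5.
= (2.98/6.79)^(-1.5) = (0.4389)^(-1.5) = 3.44.
Selectivity toward S rises as C_R falls — low-concentration operation is favoured.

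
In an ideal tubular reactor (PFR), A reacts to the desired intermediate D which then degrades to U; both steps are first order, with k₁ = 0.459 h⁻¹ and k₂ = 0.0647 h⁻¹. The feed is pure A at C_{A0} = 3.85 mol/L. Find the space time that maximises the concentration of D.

The intermediate peaks when r₁ = r₂, i.e. k₁e^(−k₁τ) = k₂e^(−k₂τ), giving τ_opt = ln(k₂/k₁)/(k₂−k₁).
= ln(0.0647/0.459)/(0.0647−0.459) = ln(0.1410)/-0.3943 = -1.959/-0.3943 = 4.97 h.

4.97 h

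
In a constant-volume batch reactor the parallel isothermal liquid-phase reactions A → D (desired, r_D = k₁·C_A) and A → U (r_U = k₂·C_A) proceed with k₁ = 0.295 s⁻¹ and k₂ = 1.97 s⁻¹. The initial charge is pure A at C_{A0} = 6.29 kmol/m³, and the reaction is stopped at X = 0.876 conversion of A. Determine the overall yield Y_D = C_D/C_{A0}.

C_A = C_{A0}(1−X) = 0.7800 kmol/m³.
Both paths are first order in A, so the instantaneous fraction to D is constant: dC_D/d(−C_A) = k₁/(k₁+k₂) = 0.1302.
C_D = 0.1302·(C_{A0}−C_A) = 0.1302×5.510 = 0.718 kmol/m³.
Y_D = C_D/C_{A0} = 0.7176/6.29 = 0.114.

0.114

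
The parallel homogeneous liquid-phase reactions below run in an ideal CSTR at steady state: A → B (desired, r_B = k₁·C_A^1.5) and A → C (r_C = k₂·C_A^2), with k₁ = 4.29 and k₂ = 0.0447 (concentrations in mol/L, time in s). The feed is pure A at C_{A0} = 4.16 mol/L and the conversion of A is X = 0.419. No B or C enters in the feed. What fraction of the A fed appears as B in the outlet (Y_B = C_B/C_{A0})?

Exit C_A = C_{A0}(1−X) = 4.16×0.581 = 2.417 mol/L.
Rates in a CSTR are evaluated at the outlet concentration: r_B = 4.29×2.417^1.5 = 16.12, r_C = 0.0447×2.417^2 = 0.2611.
Fraction of consumed A going to B: r_B/(r_B+r_C) = 0.9841.
C_B = 0.9841·C_{A0}·X = 0.9841×4.16×0.419 = 1.72 mol/L; Y_B = C_B/C_{A0} = 0.412.

0.412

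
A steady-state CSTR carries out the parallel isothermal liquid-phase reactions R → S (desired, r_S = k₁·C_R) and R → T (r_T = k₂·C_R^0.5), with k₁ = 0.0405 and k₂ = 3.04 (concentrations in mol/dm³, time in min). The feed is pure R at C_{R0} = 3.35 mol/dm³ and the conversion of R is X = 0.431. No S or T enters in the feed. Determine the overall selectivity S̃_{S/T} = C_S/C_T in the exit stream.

Exit C_R = C_{R0}(1−X) = 3.35×0.569 = 1.906 mol/dm³.
A CSTR operates uniformly at the exit composition, giving r_S = 0.07720 and r_T = 4.197 (each k·C_R^n at C_R = 1.906).
Overall selectivity = C_S/C_T = r_Sτ/(r_Tτ) = r_S/r_T = 0.0184.

0.0184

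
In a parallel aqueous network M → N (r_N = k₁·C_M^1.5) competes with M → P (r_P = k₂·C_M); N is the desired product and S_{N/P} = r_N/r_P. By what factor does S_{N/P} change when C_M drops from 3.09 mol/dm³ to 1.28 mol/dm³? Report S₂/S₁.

0.644

S_{N/P} = (k₁/k₂)·C_M^0.5, so S₂/S₁ = (C_{M,2}/C_{M,1})^0.5.
= (1.28/3.09)^0.5 = (0.4142)^0.5 = 0.644.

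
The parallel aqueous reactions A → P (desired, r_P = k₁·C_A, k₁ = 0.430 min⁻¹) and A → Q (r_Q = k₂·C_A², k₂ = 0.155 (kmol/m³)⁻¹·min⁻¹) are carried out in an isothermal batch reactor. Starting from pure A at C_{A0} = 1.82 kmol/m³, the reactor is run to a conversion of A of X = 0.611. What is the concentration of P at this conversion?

C_A = C_{A0}(1−X) = 0.7080 kmol/m³.
Along a PFR/batch, dC_P/dC_A = −r_P/(r_P+r_Q) = −k₁/(k₁+k₂·C_A).
Integrating from C_{A0} to C_A: C_P = (0.430/0.155)·ln[(0.430+0.155·1.82)/(0.430+0.155·0.708)] = 2.774·ln(0.7121/0.5397) = 0.7688 kmol/m³.

0.769 kmol/m³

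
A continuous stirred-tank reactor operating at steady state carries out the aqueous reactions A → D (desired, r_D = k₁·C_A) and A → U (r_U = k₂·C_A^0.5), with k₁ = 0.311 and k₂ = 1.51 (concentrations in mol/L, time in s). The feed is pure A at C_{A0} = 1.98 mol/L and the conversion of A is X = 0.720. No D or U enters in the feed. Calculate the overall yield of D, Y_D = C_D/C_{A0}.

0.0957

Exit C_A = C_{A0}(1−X) = 1.98×0.280 = 0.5544 mol/L.
A CSTR operates uniformly at the exit composition, giving r_D = 0.1724 and r_U = 1.124 (each k·C_A^n at C_A = 0.5544).
Fraction of consumed A going to D: r_D/(r_D+r_U) = 0.1330.
C_D = 0.1330·C_{A0}·X = 0.1330×1.98×0.720 = 0.190 mol/L; Y_D = C_D/C_{A0} = 0.0957.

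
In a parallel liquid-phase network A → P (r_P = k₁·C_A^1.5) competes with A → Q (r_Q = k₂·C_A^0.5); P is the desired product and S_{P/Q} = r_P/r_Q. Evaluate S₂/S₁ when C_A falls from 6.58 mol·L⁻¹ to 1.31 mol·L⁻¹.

0.199

S_{P/Q} = (k₁/k₂)·C_A, so S₂/S₁ = (C_{A,2}/C_{A,1}).
= 1.31/6.58 = 0.199.
Selectivity toward P falls as C_A falls — high-concentration operation is favoured.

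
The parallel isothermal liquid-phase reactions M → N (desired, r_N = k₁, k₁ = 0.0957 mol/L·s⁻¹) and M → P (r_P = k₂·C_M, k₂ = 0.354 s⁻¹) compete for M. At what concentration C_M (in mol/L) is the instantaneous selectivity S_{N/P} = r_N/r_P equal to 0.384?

S_{N/P} = (k₁/k₂)·C_M⁻¹ ⇒ C_M = (S·k₂/k₁)^(-1).
= (0.384×0.354/0.0957)^(-1) = (1.420)^(-1) = 0.704 mol/L.

0.704 mol/L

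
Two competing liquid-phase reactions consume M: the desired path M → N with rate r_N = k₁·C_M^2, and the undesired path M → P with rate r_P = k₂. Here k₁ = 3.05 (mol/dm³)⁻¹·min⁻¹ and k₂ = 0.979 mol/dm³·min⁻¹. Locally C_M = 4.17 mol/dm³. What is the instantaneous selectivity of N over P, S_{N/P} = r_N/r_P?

54.2

S_{N/P} = r_N/r_P = (k₁·C_M^2)/(k₂) = (k₁/k₂)·C_M^2.
= (3.05×4.170^2) / (0.979) = 53.04/0.9790 = 54.2.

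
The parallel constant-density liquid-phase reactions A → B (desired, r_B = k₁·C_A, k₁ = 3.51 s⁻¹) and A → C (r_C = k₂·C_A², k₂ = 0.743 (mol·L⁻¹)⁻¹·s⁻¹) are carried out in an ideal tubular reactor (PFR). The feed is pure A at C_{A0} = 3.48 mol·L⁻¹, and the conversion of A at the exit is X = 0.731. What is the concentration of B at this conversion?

C_A = C_{A0}(1−X) = 0.9361 mol·L⁻¹.
Along a PFR/batch, dC_B/dC_A = −r_B/(r_B+r_C) = −k₁/(k₁+k₂·C_A).
Integrating from C_{A0} to C_A: C_B = (3.51/0.743)·ln[(3.51+0.743·3.48)/(3.51+0.743·0.936)] = 4.724·ln(6.096/4.206) = 1.753 mol·L⁻¹.

1.75 mol·L⁻¹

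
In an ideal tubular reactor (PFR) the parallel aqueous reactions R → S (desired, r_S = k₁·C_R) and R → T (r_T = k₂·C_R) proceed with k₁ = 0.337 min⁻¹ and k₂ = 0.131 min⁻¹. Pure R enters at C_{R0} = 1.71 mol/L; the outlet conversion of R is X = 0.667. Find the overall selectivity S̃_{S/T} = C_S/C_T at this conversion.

2.57

C_R = C_{R0}(1−X) = 0.5694 mol/L.
Both paths are first order in R, so the instantaneous fraction to S is constant: dC_S/d(−C_R) = k₁/(k₁+k₂) = 0.7201.
C_S = 0.7201·(C_{R0}−C_R) = 0.7201×1.141 = 0.821 mol/L.
C_T = (C_{R0}−C_R)−C_S = 0.3193 mol/L; S̃_{S/T} = 0.8213/0.3193 = 2.57.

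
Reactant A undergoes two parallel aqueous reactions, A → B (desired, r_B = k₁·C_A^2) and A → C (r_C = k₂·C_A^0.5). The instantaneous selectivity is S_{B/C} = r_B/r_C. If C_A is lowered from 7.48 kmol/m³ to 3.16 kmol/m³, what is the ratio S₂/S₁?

S_{B/C} = (k₁/k₂)·C_A^1.5, so S₂/S₁ = (C_{A,2}/C_{A,1})^1.5.
= (3.16/7.48)^1.5 = (0.4225)^1.5 = 0.275.

0.275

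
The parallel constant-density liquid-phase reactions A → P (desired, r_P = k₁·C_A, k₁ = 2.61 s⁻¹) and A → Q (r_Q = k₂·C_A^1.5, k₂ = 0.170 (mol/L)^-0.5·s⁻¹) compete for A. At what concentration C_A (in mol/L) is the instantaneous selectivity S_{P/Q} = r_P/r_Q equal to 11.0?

S_{P/Q} = (k₁/k₂)·C_A^-0.5 ⇒ C_A = (S·k₂/k₁)^(-2).
= (11.0×0.170/2.61)^(-2) = (0.7165)^(-2) = 1.95 mol/L.

1.95 mol/L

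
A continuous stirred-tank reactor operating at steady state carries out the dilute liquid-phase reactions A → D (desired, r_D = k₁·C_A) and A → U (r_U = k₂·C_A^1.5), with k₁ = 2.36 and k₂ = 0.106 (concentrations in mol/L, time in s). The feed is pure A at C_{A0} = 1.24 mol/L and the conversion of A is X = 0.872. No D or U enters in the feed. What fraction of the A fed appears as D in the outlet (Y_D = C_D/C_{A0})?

Exit C_A = C_{A0}(1−X) = 1.24×0.128 = 0.1587 mol/L.
Rates in a CSTR are evaluated at the outlet concentration: r_D = 2.36×0.1587 = 0.3746, r_U = 0.106×0.1587^1.5 = 0.006703.
Fraction of consumed A going to D: r_D/(r_D+r_U) = 0.9824.
C_D = 0.9824·C_{A0}·X = 0.9824×1.24×0.872 = 1.06 mol/L; Y_D = C_D/C_{A0} = 0.857.

0.857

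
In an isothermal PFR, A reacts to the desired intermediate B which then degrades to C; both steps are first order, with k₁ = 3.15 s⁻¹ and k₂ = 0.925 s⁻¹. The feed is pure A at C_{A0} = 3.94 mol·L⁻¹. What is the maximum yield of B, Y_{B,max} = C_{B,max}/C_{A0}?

At the optimum, C_{B,max}/C_{A0} = (k₁/k₂)^[k₂/(k₂−k₁)].
= (3.15/0.925)^(0.925/(0.925−3.15)) = (3.405)^(-0.4157) = 0.6008.

0.601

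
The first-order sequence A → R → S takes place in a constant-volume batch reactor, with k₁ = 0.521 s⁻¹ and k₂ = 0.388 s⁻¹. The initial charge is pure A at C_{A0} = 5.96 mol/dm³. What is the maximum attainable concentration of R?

2.52 mol/dm³

For a first-order series the maximum intermediate yield is C_{R,max}/C_{A0} = (k₁/k₂)^[k₂/(k₂−k₁)].
= (0.521/0.388)^(0.388/(0.388−0.521)) = (1.343)^(-2.917) = 0.4232.
C_{R,max} = 0.4232×5.96 = 2.52 mol/dm³.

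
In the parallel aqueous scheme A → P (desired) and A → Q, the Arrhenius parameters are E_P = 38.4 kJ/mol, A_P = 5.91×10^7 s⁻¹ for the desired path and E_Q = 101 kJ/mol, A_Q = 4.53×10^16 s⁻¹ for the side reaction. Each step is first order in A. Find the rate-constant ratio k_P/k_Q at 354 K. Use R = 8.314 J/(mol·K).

2.25

Since both paths have the same order in A, the concentration cancels and S_{P/Q} = k_P/k_Q = (A_P/A_Q)·exp[(E_Q−E_P)/(RT)].
(E_Q−E_P)/(RT) = (101−38.4)×10³/(8.314×354) = 62600/2943 = 21.27.
k_P/k_Q = (5.91×10^7/4.53×10^16)·exp(21.27) = 1.305×10^-9 × 1.727×10^9 = 2.25.
Since E_P < E_Q, lowering the temperature improves selectivity toward P.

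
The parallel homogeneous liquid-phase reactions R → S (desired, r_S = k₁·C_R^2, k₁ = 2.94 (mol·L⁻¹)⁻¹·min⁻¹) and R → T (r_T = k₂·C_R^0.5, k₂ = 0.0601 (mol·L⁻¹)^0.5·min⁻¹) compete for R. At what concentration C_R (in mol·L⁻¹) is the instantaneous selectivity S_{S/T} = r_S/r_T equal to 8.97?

S_{S/T} = (k₁/k₂)·C_R^1.5 ⇒ C_R = (S·k₂/k₁)^(1/1.5).
= (8.97×0.0601/2.94)^(0.6667) = (0.1834)^(0.6667) = 0.323 mol·L⁻¹.

0.323 mol·L⁻¹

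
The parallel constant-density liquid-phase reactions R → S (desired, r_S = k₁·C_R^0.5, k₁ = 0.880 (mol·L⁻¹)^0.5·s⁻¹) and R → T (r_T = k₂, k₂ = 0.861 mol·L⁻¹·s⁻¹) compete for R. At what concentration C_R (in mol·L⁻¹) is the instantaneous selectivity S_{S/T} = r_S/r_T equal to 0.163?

S_{S/T} = (k₁/k₂)·C_R^0.5 ⇒ C_R = (S·k₂/k₁)^(2).
= (0.163×0.861/0.880)^(2) = (0.1595)^(2) = 0.0254 mol·L⁻¹.

0.0254 mol·L⁻¹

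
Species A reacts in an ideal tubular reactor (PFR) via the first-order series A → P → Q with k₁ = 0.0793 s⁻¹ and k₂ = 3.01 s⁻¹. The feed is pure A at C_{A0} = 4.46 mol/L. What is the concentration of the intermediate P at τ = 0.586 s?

Solving the coupled first-order balances gives C_P(τ) = [k₁/(k₂−k₁)]·C_{A0}·(e^(−k₁τ) − e^(−k₂τ)).
e^(−k₁τ) = e^(−0.0793×0.586) = e^(−0.04647) = 0.9546; e^(−k₂τ) = e^(−1.764) = 0.1714.
C_P = 0.0793×4.46/(3.01−0.0793) × (0.9546−0.1714) = 0.1207×0.7832 = 0.09452 mol/L.

0.0945 mol/L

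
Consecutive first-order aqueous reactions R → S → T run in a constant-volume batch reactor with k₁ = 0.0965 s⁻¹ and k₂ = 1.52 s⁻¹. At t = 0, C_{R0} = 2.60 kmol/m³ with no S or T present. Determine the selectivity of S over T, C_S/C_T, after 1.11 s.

0.909

The intermediate concentration in a first-order A→B→C sequence is C_S = k₁C_{R0}(e^(−k₁t) − e^(−k₂t))/(k₂−k₁).
e^(−k₁t) = e^(−0.0965×1.11) = e^(−0.1071) = 0.8984; e^(−k₂t) = e^(−1.687) = 0.1850.
C_S = 0.0965×2.60/(1.52−0.0965) × (0.8984−0.1850) = 0.1763×0.7134 = 0.1257 kmol/m³.
C_R = C_{R0}e^(−k₁t) = 2.336 kmol/m³, so C_T = C_{R0}−C_R−C_S = 0.1384 kmol/m³; C_S/C_T = 0.909.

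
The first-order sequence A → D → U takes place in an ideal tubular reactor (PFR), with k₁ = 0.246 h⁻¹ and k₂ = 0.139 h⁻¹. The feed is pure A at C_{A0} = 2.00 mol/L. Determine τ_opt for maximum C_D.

5.34 h

For first-order series the maximum of C_D occurs at τ_opt = ln(k₂/k₁)/(k₂−k₁).
= ln(0.139/0.246)/(0.139−0.246) = ln(0.5650)/-0.1070 = -0.5709/-0.1070 = 5.34 h.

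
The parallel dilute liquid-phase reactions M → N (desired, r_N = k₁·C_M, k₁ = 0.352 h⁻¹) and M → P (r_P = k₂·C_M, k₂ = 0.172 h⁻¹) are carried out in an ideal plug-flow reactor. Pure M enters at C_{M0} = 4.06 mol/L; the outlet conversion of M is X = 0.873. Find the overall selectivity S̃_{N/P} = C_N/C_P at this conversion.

C_M = C_{M0}(1−X) = 0.5156 mol/L.
Both paths are first order in M, so the instantaneous fraction to N is constant: dC_N/d(−C_M) = k₁/(k₁+k₂) = 0.6718.
C_N = 0.6718·(C_{M0}−C_M) = 0.6718×3.544 = 2.38 mol/L.
C_P = (C_{M0}−C_M)−C_N = 1.163 mol/L; S̃_{N/P} = 2.381/1.163 = 2.05.

2.05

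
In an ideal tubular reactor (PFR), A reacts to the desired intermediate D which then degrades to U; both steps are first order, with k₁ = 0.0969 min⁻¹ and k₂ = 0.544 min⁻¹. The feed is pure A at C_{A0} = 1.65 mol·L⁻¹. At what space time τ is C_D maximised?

The intermediate peaks when r₁ = r₂, i.e. k₁e^(−k₁τ) = k₂e^(−k₂τ), giving τ_opt = ln(k₂/k₁)/(k₂−k₁).
= ln(0.544/0.0969)/(0.544−0.0969) = ln(5.614)/0.4471 = 1.725/0.4471 = 3.86 min.

3.86 min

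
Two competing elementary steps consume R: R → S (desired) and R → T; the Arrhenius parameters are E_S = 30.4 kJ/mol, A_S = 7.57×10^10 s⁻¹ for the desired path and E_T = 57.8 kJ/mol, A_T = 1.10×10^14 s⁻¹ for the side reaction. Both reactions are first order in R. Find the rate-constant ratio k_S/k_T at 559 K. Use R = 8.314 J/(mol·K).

0.250

With equal orders, S_{S/T} = k_S/k_T = (A_S/A_T)·exp[(E_T−E_S)/(RT)].
(E_T−E_S)/(RT) = (57.8−30.4)×10³/(8.314×559) = 27400/4648 = 5.896.
k_S/k_T = (7.57×10^10/1.10×10^14)·exp(5.896) = 6.882×10^-4 × 363.4 = 0.250.
Since E_S < E_T, lowering the temperature improves selectivity toward S.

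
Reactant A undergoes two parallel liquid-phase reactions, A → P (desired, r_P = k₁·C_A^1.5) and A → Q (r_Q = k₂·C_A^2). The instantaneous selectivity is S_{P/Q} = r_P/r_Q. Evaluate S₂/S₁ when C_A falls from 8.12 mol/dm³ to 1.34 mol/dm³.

2.46

S_{P/Q} = (k₁/k₂)·C_A^-0.5, so S₂/S₁ = (C_{A,2}/C_{A,1})^-0.5.
= (1.34/8.12)^(-0.5) = (0.1650)^(-0.5) = 2.46.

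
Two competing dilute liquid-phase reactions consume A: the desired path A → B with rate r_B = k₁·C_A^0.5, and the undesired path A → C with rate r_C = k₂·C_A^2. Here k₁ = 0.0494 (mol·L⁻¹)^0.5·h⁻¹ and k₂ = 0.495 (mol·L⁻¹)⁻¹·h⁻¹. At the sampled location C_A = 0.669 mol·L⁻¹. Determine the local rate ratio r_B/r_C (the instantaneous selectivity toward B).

0.182

S_{B/C} = r_B/r_C = (k₁·C_A^0.5)/(k₂·C_A^2) = (k₁/k₂)·C_A^-1.5.
= (0.0494×0.6690^0.5) / (0.495×0.6690^2) = 0.04041/0.2215 = 0.182.
The undesired path is higher order in A, so low C_A (CSTR or dilute feed) favours B.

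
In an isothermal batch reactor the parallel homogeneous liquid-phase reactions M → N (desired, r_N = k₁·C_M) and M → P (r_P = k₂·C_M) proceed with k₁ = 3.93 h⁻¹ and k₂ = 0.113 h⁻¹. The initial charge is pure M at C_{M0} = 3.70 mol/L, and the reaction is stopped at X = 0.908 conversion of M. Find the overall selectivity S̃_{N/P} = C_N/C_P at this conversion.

C_M = C_{M0}(1−X) = 0.3404 mol/L.
Both paths are first order in M, so the instantaneous fraction to N is constant: dC_N/d(−C_M) = k₁/(k₁+k₂) = 0.9721.
C_N = 0.9721·(C_{M0}−C_M) = 0.9721×3.360 = 3.27 mol/L.
C_P = (C_{M0}−C_M)−C_N = 0.09390 mol/L; S̃_{N/P} = 3.266/0.09390 = 34.8.

34.8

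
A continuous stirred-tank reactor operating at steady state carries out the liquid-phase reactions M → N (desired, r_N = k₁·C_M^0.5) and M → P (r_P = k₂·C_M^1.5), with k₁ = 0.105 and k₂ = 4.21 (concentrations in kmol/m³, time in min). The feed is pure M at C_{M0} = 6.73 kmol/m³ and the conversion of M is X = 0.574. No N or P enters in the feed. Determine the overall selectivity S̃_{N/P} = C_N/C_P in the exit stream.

Exit C_M = C_{M0}(1−X) = 6.73×0.426 = 2.867 kmol/m³.
A CSTR operates uniformly at the exit composition, giving r_N = 0.1778 and r_P = 20.44 (each k·C_M^n at C_M = 2.867).
Overall selectivity = C_N/C_P = r_Nτ/(r_Pτ) = r_N/r_P = 0.00870.

0.00870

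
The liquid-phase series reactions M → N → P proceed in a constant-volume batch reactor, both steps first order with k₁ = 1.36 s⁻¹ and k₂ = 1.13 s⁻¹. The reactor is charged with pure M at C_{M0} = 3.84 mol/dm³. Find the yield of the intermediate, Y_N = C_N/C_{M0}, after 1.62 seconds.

Solving the coupled first-order balances gives C_N(t) = [k₁/(k₂−k₁)]·C_{M0}·(e^(−k₁t) − e^(−k₂t)).
e^(−k₁t) = e^(−1.36×1.62) = e^(−2.203) = 0.1104; e^(−k₂t) = e^(−1.831) = 0.1603.
C_N = 1.36×3.84/(1.13−1.36) × (0.1104−0.1603) = (-22.71)×(-0.04987) = 1.132 mol/dm³.
Y_N = C_N/C_{M0} = 1.132/3.84 = 0.295.

0.295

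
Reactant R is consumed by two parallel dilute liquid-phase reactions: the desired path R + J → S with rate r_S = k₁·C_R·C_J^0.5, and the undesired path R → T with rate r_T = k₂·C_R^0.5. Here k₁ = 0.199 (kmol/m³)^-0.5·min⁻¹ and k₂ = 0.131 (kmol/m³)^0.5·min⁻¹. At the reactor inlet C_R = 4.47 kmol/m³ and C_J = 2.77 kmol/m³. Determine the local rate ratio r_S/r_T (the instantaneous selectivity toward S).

5.35

S_{S/T} = r_S/r_T = (k₁·C_R·C_J^0.5)/(k₂·C_R^0.5) = (k₁/k₂)·C_R^0.5·C_J^0.5.
= (0.199×4.470×2.770^0.5) / (0.131×4.470^0.5) = 1.480/0.2770 = 5.35.
Since the desired path is higher order in R, keeping C_R high (PFR or concentrated feed) favours S.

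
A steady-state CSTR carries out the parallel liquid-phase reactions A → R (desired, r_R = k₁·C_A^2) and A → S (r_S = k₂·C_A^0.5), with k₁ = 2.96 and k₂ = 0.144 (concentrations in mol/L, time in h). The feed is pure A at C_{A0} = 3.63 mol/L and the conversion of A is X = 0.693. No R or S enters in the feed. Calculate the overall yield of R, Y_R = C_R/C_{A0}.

Exit C_A = C_{A0}(1−X) = 3.63×0.307 = 1.114 mol/L.
In a CSTR the entire volume is at exit conditions, so r_R = 2.96×1.114^2 = 3.676 and r_S = 0.144×1.114^0.5 = 0.1520.
Fraction of consumed A going to R: r_R/(r_R+r_S) = 0.9603.
C_R = 0.9603·C_{A0}·X = 0.9603×3.63×0.693 = 2.42 mol/L; Y_R = C_R/C_{A0} = 0.665.

0.665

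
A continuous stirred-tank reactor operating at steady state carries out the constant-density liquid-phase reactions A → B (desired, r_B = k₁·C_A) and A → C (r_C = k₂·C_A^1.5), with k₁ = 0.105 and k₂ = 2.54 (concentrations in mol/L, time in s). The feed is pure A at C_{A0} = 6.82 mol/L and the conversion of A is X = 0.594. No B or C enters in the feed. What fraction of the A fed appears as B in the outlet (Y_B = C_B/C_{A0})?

0.0144

Exit C_A = C_{A0}(1−X) = 6.82×0.406 = 2.769 mol/L.
In a CSTR the entire volume is at exit conditions, so r_B = 0.105×2.769 = 0.2907 and r_C = 2.54×2.769^1.5 = 11.70.
Fraction of consumed A going to B: r_B/(r_B+r_C) = 0.02424.
C_B = 0.02424·C_{A0}·X = 0.02424×6.82×0.594 = 0.0982 mol/L; Y_B = C_B/C_{A0} = 0.0144.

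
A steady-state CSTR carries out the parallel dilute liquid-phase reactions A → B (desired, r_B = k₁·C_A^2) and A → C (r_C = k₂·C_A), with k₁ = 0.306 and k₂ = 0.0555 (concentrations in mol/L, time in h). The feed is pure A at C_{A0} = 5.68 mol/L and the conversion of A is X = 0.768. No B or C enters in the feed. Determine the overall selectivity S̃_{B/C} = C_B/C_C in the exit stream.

Exit C_A = C_{A0}(1−X) = 5.68×0.232 = 1.318 mol/L.
In a CSTR the entire volume is at exit conditions, so r_B = 0.306×1.318^2 = 0.5314 and r_C = 0.0555×1.318 = 0.07314.
Overall selectivity = C_B/C_C = r_Bτ/(r_Cτ) = r_B/r_C = 7.27.

7.27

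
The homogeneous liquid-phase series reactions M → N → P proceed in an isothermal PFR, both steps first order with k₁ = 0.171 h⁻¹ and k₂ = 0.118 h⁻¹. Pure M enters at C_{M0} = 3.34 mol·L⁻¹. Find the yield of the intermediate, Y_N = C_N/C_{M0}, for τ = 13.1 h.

Solving the coupled first-order balances gives C_N(τ) = [k₁/(k₂−k₁)]·C_{M0}·(e^(−k₁τ) − e^(−k₂τ)).
e^(−k₁τ) = e^(−0.171×13.1) = e^(−2.240) = 0.1064; e^(−k₂τ) = e^(−1.546) = 0.2131.
C_N = 0.171×3.34/(0.118−0.171) × (0.1064−0.2131) = (-10.78)×(-0.1067) = 1.150 mol·L⁻¹.
Y_N = C_N/C_{M0} = 1.150/3.34 = 0.344.

0.344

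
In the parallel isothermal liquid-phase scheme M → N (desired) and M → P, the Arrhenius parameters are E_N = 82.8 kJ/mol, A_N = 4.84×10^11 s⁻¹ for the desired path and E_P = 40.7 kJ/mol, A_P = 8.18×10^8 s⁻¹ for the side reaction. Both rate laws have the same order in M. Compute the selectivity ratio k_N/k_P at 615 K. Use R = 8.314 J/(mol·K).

0.157

With equal orders, S_{N/P} = k_N/k_P = (A_N/A_P)·exp[(E_P−E_N)/(RT)].
(E_P−E_N)/(RT) = (40.7−82.8)×10³/(8.314×615) = -42100/5113 = -8.234.
k_N/k_P = (4.84×10^11/8.18×10^8)·exp(-8.234) = 591.7 × 2.655×10^-4 = 0.157.
Since E_N > E_P, raising the temperature improves selectivity toward N.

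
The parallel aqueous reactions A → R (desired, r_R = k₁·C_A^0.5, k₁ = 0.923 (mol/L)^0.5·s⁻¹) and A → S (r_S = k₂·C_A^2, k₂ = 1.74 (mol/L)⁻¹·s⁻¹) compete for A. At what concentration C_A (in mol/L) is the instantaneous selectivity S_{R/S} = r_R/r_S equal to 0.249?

S_{R/S} = (k₁/k₂)·C_A^-1.5 ⇒ C_A = (S·k₂/k₁)^(1/(-1.5)).
= (0.249×1.74/0.923)^(-0.6667) = (0.4694)^(-0.6667) = 1.66 mol/L.

1.66 mol/L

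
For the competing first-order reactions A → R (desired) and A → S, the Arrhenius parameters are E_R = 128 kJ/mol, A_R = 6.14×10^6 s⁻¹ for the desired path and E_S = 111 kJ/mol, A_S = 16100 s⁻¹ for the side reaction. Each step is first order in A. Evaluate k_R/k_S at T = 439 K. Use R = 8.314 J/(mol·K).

k_R/k_S = (A_R/A_S)·exp[−(E_R−E_S)/(RT)] = (A_R/A_S)·exp[(E_S−E_R)/(RT)].
(E_S−E_R)/(RT) = (111−128)×10³/(8.314×439) = -17000/3650 = -4.658.
k_R/k_S = (6.14×10^6/16100)·exp(-4.658) = 381.4 × 0.009488 = 3.62.

3.62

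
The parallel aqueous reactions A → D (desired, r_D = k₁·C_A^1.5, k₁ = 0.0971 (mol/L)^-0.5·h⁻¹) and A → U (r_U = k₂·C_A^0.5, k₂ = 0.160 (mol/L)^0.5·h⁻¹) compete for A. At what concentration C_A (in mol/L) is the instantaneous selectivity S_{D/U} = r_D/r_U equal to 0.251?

S_{D/U} = (k₁/k₂)·C_A ⇒ C_A = S·k₂/k₁.
= 0.251×0.160/0.0971 = 0.414 mol/L.

0.414 mol/L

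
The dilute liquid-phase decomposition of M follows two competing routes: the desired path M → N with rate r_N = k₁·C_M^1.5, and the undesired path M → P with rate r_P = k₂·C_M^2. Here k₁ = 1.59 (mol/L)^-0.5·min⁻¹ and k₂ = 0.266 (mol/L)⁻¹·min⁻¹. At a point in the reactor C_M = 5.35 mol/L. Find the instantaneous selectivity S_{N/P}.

2.58

S_{N/P} = r_N/r_P = (k₁·C_M^1.5)/(k₂·C_M^2) = (k₁/k₂)·C_M^-0.5.
= (1.59×5.350^1.5) / (0.266×5.350^2) = 19.68/7.614 = 2.58.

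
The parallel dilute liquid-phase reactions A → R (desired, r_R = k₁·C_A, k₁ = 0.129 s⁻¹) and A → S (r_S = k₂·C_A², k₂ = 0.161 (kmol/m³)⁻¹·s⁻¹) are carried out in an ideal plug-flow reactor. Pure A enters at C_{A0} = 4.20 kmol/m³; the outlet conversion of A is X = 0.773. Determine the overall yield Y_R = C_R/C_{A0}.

0.200

C_A = C_{A0}(1−X) = 0.9534 kmol/m³.
Along a PFR/batch, dC_R/dC_A = −r_R/(r_R+r_S) = −k₁/(k₁+k₂·C_A).
Integrating from C_{A0} to C_A: C_R = (0.129/0.161)·ln[(0.129+0.161·4.20)/(0.129+0.161·0.953)] = 0.8012·ln(0.8052/0.2825) = 0.8392 kmol/m³.
Y_R = C_R/C_{A0} = 0.8392/4.20 = 0.200.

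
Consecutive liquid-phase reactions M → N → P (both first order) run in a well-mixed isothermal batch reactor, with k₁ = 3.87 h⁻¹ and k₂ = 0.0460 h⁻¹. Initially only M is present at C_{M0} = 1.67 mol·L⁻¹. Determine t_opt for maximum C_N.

1.16 h

Setting dC_N/dt = 0 gives t_opt = ln(k₂/k₁)/(k₂−k₁).
= ln(0.0460/3.87)/(0.0460−3.87) = ln(0.01189)/-3.824 = -4.432/-3.824 = 1.16 h.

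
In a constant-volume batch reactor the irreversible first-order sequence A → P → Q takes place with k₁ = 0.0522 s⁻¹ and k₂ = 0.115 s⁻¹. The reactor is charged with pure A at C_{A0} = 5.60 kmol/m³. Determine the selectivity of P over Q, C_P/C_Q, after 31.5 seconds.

Solving the coupled first-order balances gives C_P(t) = [k₁/(k₂−k₁)]·C_{A0}·(e^(−k₁t) − e^(−k₂t)).
e^(−k₁t) = e^(−0.0522×31.5) = e^(−1.644) = 0.1931; e^(−k₂t) = e^(−3.623) = 0.02672.
C_P = 0.0522×5.60/(0.115−0.0522) × (0.1931−0.02672) = 4.655×0.1664 = 0.7747 kmol/m³.
C_A = C_{A0}e^(−k₁t) = 1.082 kmol/m³, so C_Q = C_{A0}−C_A−C_P = 3.744 kmol/m³; C_P/C_Q = 0.207.

0.207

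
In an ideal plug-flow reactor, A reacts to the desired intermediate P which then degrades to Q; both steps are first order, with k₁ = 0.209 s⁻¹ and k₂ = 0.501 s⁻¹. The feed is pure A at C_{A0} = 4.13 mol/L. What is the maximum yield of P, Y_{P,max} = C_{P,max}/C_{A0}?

0.223

For a first-order series the maximum intermediate yield is C_{P,max}/C_{A0} = (k₁/k₂)^[k₂/(k₂−k₁)].
= (0.209/0.501)^(0.501/(0.501−0.209)) = (0.4172)^(1.716) = 0.2231.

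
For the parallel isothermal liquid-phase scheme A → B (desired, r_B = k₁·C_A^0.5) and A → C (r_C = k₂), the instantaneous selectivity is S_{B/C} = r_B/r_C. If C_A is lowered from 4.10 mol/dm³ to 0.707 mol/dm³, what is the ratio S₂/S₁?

0.415

S_{B/C} = (k₁/k₂)·C_A^0.5, so S₂/S₁ = (C_{A,2}/C_{A,1})^0.5.
= (0.707/4.10)^0.5 = (0.1724)^0.5 = 0.415.
Selectivity toward B falls as C_A falls — high-concentration operation is favoured.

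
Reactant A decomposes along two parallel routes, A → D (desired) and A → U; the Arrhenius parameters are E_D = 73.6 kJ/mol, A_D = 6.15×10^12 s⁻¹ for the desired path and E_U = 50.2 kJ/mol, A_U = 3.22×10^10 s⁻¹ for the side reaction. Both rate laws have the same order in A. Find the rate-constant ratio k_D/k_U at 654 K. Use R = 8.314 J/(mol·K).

2.58

k_D/k_U = (A_D/A_U)·exp[−(E_D−E_U)/(RT)] = (A_D/A_U)·exp[(E_U−E_D)/(RT)].
(E_U−E_D)/(RT) = (50.2−73.6)×10³/(8.314×654) = -23400/5437 = -4.304.
k_D/k_U = (6.15×10^12/3.22×10^10)·exp(-4.304) = 191.0 × 0.01352 = 2.58.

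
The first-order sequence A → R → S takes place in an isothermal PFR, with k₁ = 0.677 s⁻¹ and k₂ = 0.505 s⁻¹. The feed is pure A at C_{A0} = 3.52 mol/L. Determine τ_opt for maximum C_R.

1.70 s

The intermediate peaks when r₁ = r₂, i.e. k₁e^(−k₁τ) = k₂e^(−k₂τ), giving τ_opt = ln(k₂/k₁)/(k₂−k₁).
= ln(0.505/0.677)/(0.505−0.677) = ln(0.7459)/-0.1720 = -0.2931/-0.1720 = 1.70 s.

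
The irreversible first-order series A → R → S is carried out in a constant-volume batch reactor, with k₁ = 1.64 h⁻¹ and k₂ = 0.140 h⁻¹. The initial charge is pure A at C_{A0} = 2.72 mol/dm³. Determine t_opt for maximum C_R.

1.64 h

For first-order series the maximum of C_R occurs at t_opt = ln(k₂/k₁)/(k₂−k₁).
= ln(0.140/1.64)/(0.140−1.64) = ln(0.08537)/-1.500 = -2.461/-1.500 = 1.64 h.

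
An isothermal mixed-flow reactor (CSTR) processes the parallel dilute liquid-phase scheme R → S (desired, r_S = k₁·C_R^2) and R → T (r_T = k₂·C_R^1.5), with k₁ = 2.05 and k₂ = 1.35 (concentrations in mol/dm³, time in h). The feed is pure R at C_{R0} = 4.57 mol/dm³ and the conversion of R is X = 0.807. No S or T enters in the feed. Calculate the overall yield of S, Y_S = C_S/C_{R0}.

0.474

Exit C_R = C_{R0}(1−X) = 4.57×0.193 = 0.8820 mol/dm³.
In a CSTR the entire volume is at exit conditions, so r_S = 2.05×0.8820^2 = 1.595 and r_T = 1.35×0.8820^1.5 = 1.118.
Fraction of consumed R going to S: r_S/(r_S+r_T) = 0.5878.
C_S = 0.5878·C_{R0}·X = 0.5878×4.57×0.807 = 2.17 mol/dm³; Y_S = C_S/C_{R0} = 0.474.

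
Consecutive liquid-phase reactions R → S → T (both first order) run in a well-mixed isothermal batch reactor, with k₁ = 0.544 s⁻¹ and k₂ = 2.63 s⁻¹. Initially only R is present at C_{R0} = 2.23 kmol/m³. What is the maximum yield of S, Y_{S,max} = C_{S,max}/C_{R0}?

0.137

Evaluating C_S at t_opt = ln(k₂/k₁)/(k₂−k₁) gives C_{S,max}/C_{R0} = (k₁/k₂)^[k₂/(k₂−k₁)].
= (0.544/2.63)^(2.63/(2.63−0.544)) = (0.2068)^(1.261) = 0.1371.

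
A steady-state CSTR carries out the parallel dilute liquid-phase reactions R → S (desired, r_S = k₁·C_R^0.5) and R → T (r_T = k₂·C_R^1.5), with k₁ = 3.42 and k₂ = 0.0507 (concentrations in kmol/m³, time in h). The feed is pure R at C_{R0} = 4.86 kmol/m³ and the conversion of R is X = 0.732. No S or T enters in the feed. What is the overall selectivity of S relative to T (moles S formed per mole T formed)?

Exit C_R = C_{R0}(1−X) = 4.86×0.268 = 1.302 kmol/m³.
In a CSTR the entire volume is at exit conditions, so r_S = 3.42×1.302^0.5 = 3.903 and r_T = 0.0507×1.302^1.5 = 0.07536.
Overall selectivity = C_S/C_T = r_Sτ/(r_Tτ) = r_S/r_T = 51.8.

51.8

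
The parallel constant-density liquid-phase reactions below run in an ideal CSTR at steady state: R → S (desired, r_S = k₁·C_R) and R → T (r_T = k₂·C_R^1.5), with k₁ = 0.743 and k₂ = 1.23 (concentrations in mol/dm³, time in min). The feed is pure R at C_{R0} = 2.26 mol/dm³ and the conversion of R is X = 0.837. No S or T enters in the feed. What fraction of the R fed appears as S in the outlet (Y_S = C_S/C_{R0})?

0.418

Exit C_R = C_{R0}(1−X) = 2.26×0.163 = 0.3684 mol/dm³.
Rates in a CSTR are evaluated at the outlet concentration: r_S = 0.743×0.3684 = 0.2737, r_T = 1.23×0.3684^1.5 = 0.2750.
Fraction of consumed R going to S: r_S/(r_S+r_T) = 0.4988.
C_S = 0.4988·C_{R0}·X = 0.4988×2.26×0.837 = 0.944 mol/dm³; Y_S = C_S/C_{R0} = 0.418.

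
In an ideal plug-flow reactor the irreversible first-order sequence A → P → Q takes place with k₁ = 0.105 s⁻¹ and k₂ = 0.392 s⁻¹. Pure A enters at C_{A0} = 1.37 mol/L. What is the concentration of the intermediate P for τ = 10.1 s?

0.164 mol/L

Solving the coupled first-order balances gives C_P(τ) = [k₁/(k₂−k₁)]·C_{A0}·(e^(−k₁τ) − e^(−k₂τ)).
e^(−k₁τ) = e^(−0.105×10.1) = e^(−1.060) = 0.3463; e^(−k₂τ) = e^(−3.959) = 0.01908.
C_P = 0.105×1.37/(0.392−0.105) × (0.3463−0.01908) = 0.5012×0.3272 = 0.1640 mol/L.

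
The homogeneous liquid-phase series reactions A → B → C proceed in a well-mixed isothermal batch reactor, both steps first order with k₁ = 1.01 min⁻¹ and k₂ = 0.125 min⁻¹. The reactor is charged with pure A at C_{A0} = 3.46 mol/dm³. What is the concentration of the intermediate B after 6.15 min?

For first-order series with pure A initially, C_B(t) = k₁C_{A0}/(k₂−k₁)·(e^(−k₁t) − e^(−k₂t)).
e^(−k₁t) = e^(−1.01×6.15) = e^(−6.212) = 0.002006; e^(−k₂t) = e^(−0.7688) = 0.4636.
C_B = 1.01×3.46/(0.125−1.01) × (0.002006−0.4636) = (-3.949)×(-0.4616) = 1.823 mol/dm³.

1.82 mol/dm³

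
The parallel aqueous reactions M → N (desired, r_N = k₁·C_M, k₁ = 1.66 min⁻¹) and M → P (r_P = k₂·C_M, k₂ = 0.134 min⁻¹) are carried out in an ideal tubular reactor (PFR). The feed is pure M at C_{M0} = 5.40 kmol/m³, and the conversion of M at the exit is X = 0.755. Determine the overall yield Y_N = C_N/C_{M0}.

0.699

C_M = C_{M0}(1−X) = 1.323 kmol/m³.
Both paths are first order in M, so the instantaneous fraction to N is constant: dC_N/d(−C_M) = k₁/(k₁+k₂) = 0.9253.
C_N = 0.9253·(C_{M0}−C_M) = 0.9253×4.077 = 3.77 kmol/m³.
Y_N = C_N/C_{M0} = 3.772/5.40 = 0.699.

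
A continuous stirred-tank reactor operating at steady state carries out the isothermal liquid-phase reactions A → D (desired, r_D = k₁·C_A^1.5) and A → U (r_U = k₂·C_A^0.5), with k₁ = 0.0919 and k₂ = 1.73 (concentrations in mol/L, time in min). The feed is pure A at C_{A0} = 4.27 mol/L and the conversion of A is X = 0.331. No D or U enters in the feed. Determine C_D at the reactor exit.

0.186 mol/L

Exit C_A = C_{A0}(1−X) = 4.27×0.669 = 2.857 mol/L.
Rates in a CSTR are evaluated at the outlet concentration: r_D = 0.0919×2.857^1.5 = 0.4437, r_U = 1.73×2.857^0.5 = 2.924.
Fraction of consumed A going to D: r_D/(r_D+r_U) = 0.1318.
C_D = 0.1318·C_{A0}·X = 0.1318×4.27×0.331 = 0.186 mol/L.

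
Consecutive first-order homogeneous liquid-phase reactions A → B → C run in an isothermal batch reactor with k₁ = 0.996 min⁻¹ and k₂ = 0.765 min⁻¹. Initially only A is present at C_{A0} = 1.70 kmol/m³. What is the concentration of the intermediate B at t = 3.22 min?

The intermediate concentration in a first-order A→B→C sequence is C_B = k₁C_{A0}(e^(−k₁t) − e^(−k₂t))/(k₂−k₁).
e^(−k₁t) = e^(−0.996×3.22) = e^(−3.207) = 0.04047; e^(−k₂t) = e^(−2.463) = 0.08515.
C_B = 0.996×1.70/(0.765−0.996) × (0.04047−0.08515) = (-7.330)×(-0.04468) = 0.3275 kmol/m³.

0.328 kmol/m³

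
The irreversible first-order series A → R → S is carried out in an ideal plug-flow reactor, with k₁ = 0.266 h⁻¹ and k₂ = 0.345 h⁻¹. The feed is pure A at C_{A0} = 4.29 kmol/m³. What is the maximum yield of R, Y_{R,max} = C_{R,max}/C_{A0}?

0.321

At the optimum, C_{R,max}/C_{A0} = (k₁/k₂)^[k₂/(k₂−k₁)].
= (0.266/0.345)^(0.345/(0.345−0.266)) = (0.7710)^(4.367) = 0.3212.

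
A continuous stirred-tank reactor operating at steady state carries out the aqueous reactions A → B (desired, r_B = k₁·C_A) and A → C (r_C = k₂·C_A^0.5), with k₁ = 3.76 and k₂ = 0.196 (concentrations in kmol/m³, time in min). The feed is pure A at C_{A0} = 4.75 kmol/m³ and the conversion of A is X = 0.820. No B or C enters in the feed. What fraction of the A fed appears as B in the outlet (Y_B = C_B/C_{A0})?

Exit C_A = C_{A0}(1−X) = 4.75×0.180 = 0.8550 kmol/m³.
Rates in a CSTR are evaluated at the outlet concentration: r_B = 3.76×0.8550 = 3.215, r_C = 0.196×0.8550^0.5 = 0.1812.
Fraction of consumed A going to B: r_B/(r_B+r_C) = 0.9466.
C_B = 0.9466·C_{A0}·X = 0.9466×4.75×0.820 = 3.69 kmol/m³; Y_B = C_B/C_{A0} = 0.776.

0.776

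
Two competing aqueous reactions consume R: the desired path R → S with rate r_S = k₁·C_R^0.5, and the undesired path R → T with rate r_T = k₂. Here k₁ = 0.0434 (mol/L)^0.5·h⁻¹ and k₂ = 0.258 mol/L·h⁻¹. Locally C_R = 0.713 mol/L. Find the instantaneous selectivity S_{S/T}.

S_{S/T} = r_S/r_T = (k₁·C_R^0.5)/(k₂) = (k₁/k₂)·C_R^0.5.
= (0.0434×0.7130^0.5) / (0.258) = 0.03665/0.2580 = 0.142.

0.142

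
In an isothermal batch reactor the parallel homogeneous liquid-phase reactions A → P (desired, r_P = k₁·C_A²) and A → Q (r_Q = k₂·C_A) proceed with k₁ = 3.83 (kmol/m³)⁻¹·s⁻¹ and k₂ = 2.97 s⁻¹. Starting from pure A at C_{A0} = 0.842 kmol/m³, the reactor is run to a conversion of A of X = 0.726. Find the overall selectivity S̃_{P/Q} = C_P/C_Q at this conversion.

0.661

C_A = C_{A0}(1−X) = 0.2307 kmol/m³.
Along a PFR/batch, dC_Q/dC_A = −r_Q/(r_P+r_Q) = −k₂/(k₂+k₁·C_A).
Integrating from C_{A0} to C_A: C_Q = (2.97/3.83)·ln[(2.97+3.83·0.842)/(2.97+3.83·0.231)] = 0.7755·ln(6.195/3.854) = 0.3681 kmol/m³.
Then C_P = (C_{A0}−C_A) − C_Q = 0.6113 − 0.3681 = 0.2432 kmol/m³.
S̃_{P/Q} = C_P/C_Q = 0.2432/0.3681 = 0.661.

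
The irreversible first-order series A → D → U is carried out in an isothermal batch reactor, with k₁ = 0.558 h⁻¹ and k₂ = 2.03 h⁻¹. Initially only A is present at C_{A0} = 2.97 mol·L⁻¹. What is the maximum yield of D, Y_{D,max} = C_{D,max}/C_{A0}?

0.168

At the optimum, C_{D,max}/C_{A0} = (k₁/k₂)^[k₂/(k₂−k₁)].
= (0.558/2.03)^(2.03/(2.03−0.558)) = (0.2749)^(1.379) = 0.1685.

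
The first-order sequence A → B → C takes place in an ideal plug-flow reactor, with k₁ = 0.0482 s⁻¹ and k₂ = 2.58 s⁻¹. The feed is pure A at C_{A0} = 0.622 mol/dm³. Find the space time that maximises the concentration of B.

1.57 s

Setting dC_B/dτ = 0 gives τ_opt = ln(k₂/k₁)/(k₂−k₁).
= ln(2.58/0.0482)/(2.58−0.0482) = ln(53.53)/2.532 = 3.980/2.532 = 1.57 s.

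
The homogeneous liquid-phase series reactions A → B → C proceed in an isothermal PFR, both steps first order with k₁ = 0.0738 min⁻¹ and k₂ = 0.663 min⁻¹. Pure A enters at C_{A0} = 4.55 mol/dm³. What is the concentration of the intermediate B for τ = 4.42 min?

Solving the coupled first-order balances gives C_B(τ) = [k₁/(k₂−k₁)]·C_{A0}·(e^(−k₁τ) − e^(−k₂τ)).
e^(−k₁τ) = e^(−0.0738×4.42) = e^(−0.3262) = 0.7217; e^(−k₂τ) = e^(−2.930) = 0.05337.
C_B = 0.0738×4.55/(0.663−0.0738) × (0.7217−0.05337) = 0.5699×0.6683 = 0.3809 mol/dm³.

0.381 mol/dm³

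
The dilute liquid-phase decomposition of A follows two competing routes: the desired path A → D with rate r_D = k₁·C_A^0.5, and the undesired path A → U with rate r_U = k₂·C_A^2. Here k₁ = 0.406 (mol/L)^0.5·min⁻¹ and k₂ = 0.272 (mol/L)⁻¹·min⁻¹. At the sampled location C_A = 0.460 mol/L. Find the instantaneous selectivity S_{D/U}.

4.78

S_{D/U} = r_D/r_U = (k₁·C_A^0.5)/(k₂·C_A^2) = (k₁/k₂)·C_A^-1.5.
= (0.406×0.4600^0.5) / (0.272×0.4600^2) = 0.2754/0.05756 = 4.78.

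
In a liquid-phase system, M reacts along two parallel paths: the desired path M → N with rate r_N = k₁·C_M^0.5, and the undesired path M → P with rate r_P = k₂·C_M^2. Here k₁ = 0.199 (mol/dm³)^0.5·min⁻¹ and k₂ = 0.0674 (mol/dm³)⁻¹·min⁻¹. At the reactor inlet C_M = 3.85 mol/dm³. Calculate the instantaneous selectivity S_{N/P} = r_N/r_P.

0.391

S_{N/P} = r_N/r_P = (k₁·C_M^0.5)/(k₂·C_M^2) = (k₁/k₂)·C_M^-1.5.
= (0.199×3.850^0.5) / (0.0674×3.850^2) = 0.3905/0.9990 = 0.391.
The undesired path is higher order in M, so low C_M (CSTR or dilute feed) favours N.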